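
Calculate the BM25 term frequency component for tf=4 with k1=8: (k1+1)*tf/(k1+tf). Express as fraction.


BM25 TF component = (k1+1)*tf / (k1+tf)
k1 = 8, tf = 4
Numerator = (8+1)*4 = 36
Denominator = 8 + 4 = 12
= 36/12 = 3

3


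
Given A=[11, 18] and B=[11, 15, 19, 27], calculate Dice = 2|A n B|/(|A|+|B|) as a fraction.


A intersect B = [11]
|A intersect B| = 1
|A| = 2, |B| = 4
Dice = 2*1 / (2+4)
= 2 / 6 = 1/3

1/3


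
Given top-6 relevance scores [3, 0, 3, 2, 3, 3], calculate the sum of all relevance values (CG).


Cumulative Gain = sum of relevance scores
Position 1: rel=3, running sum=3
Position 2: rel=0, running sum=3
Position 3: rel=3, running sum=6
Position 4: rel=2, running sum=8
Position 5: rel=3, running sum=11
Position 6: rel=3, running sum=14
CG = 14

14


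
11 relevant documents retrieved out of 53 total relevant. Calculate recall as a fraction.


Recall = retrieved_relevant / total_relevant
= 11 / 53
= 11 / (11 + 42)
= 11/53

11/53


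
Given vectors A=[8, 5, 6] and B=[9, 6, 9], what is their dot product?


Dot product = sum of element-wise products
A[0]*B[0] = 8*9 = 72
A[1]*B[1] = 5*6 = 30
A[2]*B[2] = 6*9 = 54
Sum = 72 + 30 + 54 = 156

156


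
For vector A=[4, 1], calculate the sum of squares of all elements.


|A|^2 = sum of squared components
A[0]^2 = 4^2 = 16
A[1]^2 = 1^2 = 1
Sum = 16 + 1 = 17

17


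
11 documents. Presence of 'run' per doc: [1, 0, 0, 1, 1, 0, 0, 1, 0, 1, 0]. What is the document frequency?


Checking each document for 'run':
Doc 1: present
Doc 2: absent
Doc 3: absent
Doc 4: present
Doc 5: present
Doc 6: absent
Doc 7: absent
Doc 8: present
Doc 9: absent
Doc 10: present
Doc 11: absent
df = sum of presences = 1 + 0 + 0 + 1 + 1 + 0 + 0 + 1 + 0 + 1 + 0 = 5

5


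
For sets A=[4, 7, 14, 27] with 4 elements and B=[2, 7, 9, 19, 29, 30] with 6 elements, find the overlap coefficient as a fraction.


A intersect B = [7]
|A intersect B| = 1
min(|A|, |B|) = min(4, 6) = 4
Overlap = 1 / 4 = 1/4

1/4


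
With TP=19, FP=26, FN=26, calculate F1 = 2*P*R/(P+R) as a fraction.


F1 = 2 * P * R / (P + R)
P = TP/(TP+FP) = 19/45 = 19/45
R = TP/(TP+FN) = 19/45 = 19/45
2 * P * R = 2 * 19/45 * 19/45 = 722/2025
P + R = 19/45 + 19/45 = 38/45
F1 = 722/2025 / 38/45 = 19/45

19/45


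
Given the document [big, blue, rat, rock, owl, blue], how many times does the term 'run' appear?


Document has 6 words
Scanning for 'run':
Term not found in document
Count = 0

0


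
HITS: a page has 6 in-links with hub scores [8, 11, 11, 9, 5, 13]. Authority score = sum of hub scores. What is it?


Authority = sum of hub scores of in-linkers
In-link 1: hub score = 8
In-link 2: hub score = 11
In-link 3: hub score = 11
In-link 4: hub score = 9
In-link 5: hub score = 5
In-link 6: hub score = 13
Authority = 8 + 11 + 11 + 9 + 5 + 13 = 57

57


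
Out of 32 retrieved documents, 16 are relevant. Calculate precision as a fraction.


Precision = relevant_retrieved / total_retrieved
= 16 / 32
= 16 / (16 + 16)
= 1/2

1/2


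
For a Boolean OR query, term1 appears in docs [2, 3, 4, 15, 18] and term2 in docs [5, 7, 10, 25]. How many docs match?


Boolean OR: find union of posting lists
term1 docs: [2, 3, 4, 15, 18]
term2 docs: [5, 7, 10, 25]
Union: [2, 3, 4, 5, 7, 10, 15, 18, 25]
|union| = 9

9


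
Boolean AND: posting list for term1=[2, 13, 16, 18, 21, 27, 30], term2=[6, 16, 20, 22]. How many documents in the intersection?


Boolean AND: find intersection of posting lists
term1 docs: [2, 13, 16, 18, 21, 27, 30]
term2 docs: [6, 16, 20, 22]
Intersection: [16]
|intersection| = 1

1


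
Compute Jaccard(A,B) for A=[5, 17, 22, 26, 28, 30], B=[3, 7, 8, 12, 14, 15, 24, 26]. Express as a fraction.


A intersect B = [26]
|A intersect B| = 1
A union B = [3, 5, 7, 8, 12, 14, 15, 17, 22, 24, 26, 28, 30]
|A union B| = 13
Jaccard = 1/13 = 1/13

1/13


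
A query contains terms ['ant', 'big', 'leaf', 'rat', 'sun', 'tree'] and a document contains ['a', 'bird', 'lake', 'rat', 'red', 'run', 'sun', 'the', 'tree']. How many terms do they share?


Query terms: ['ant', 'big', 'leaf', 'rat', 'sun', 'tree']
Document terms: ['a', 'bird', 'lake', 'rat', 'red', 'run', 'sun', 'the', 'tree']
Common terms: ['rat', 'sun', 'tree']
Overlap count = 3

3


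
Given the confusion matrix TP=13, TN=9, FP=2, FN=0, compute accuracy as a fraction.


Accuracy = (TP + TN) / (TP + TN + FP + FN)
TP + TN = 13 + 9 = 22
Total = 13 + 9 + 2 + 0 = 24
Accuracy = 22 / 24 = 11/12

11/12


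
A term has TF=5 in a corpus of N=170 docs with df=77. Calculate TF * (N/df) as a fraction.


TF * (N/df)
= 5 * (170/77)
= 5 * 170/77
= 850/77

850/77


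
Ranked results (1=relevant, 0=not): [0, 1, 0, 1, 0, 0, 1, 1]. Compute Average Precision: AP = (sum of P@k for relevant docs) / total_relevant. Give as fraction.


Computing P@k for each relevant position:
Position 1: not relevant
Position 2: relevant, P@2 = 1/2 = 1/2
Position 3: not relevant
Position 4: relevant, P@4 = 2/4 = 1/2
Position 5: not relevant
Position 6: not relevant
Position 7: relevant, P@7 = 3/7 = 3/7
Position 8: relevant, P@8 = 4/8 = 1/2
Sum of P@k = 1/2 + 1/2 + 3/7 + 1/2 = 27/14
AP = 27/14 / 4 = 27/56

27/56


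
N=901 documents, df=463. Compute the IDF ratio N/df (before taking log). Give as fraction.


IDF ratio = N / df
= 901 / 463
= 901/463

901/463


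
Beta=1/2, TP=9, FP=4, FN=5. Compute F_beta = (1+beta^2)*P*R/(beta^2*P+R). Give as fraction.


P = TP/(TP+FP) = 9/13 = 9/13
R = TP/(TP+FN) = 9/14 = 9/14
beta^2 = 1/2^2 = 1/4
(1 + beta^2) = 5/4
Numerator = (1+beta^2)*P*R = 405/728
Denominator = beta^2*P + R = 9/52 + 9/14 = 297/364
F_beta = 15/22

15/22


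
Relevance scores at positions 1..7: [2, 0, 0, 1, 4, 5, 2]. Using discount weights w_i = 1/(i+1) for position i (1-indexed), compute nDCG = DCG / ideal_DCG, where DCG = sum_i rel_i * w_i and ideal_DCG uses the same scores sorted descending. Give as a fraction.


Position discount weights w_i = 1/(i+1) for i=1..7:
Weights = [1/2, 1/3, 1/4, 1/5, 1/6, 1/7, 1/8]
Actual relevance: [2, 0, 0, 1, 4, 5, 2]
DCG = 2/2 + 0/3 + 0/4 + 1/5 + 4/6 + 5/7 + 2/8 = 1189/420
Ideal relevance (sorted desc): [5, 4, 2, 2, 1, 0, 0]
Ideal DCG = 5/2 + 4/3 + 2/4 + 2/5 + 1/6 + 0/7 + 0/8 = 49/10
nDCG = DCG / ideal_DCG = 1189/420 / 49/10 = 1189/2058

1189/2058


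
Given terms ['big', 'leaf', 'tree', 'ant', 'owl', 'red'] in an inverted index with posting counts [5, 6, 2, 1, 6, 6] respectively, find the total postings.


Summing posting list sizes:
'big': 5 postings
'leaf': 6 postings
'tree': 2 postings
'ant': 1 postings
'owl': 6 postings
'red': 6 postings
Total = 5 + 6 + 2 + 1 + 6 + 6 = 26

26


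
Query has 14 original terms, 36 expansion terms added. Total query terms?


Original terms: 14
Expansion terms: 36
Total = 14 + 36 = 50

50


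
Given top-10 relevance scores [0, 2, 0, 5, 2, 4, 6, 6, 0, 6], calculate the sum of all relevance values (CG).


Cumulative Gain = sum of relevance scores
Position 1: rel=0, running sum=0
Position 2: rel=2, running sum=2
Position 3: rel=0, running sum=2
Position 4: rel=5, running sum=7
Position 5: rel=2, running sum=9
Position 6: rel=4, running sum=13
Position 7: rel=6, running sum=19
Position 8: rel=6, running sum=25
Position 9: rel=0, running sum=25
Position 10: rel=6, running sum=31
CG = 31

31


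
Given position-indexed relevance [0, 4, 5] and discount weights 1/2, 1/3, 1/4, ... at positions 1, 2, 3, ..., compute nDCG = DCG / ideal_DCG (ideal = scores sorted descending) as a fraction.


Position discount weights w_i = 1/(i+1) for i=1..3:
Weights = [1/2, 1/3, 1/4]
Actual relevance: [0, 4, 5]
DCG = 0/2 + 4/3 + 5/4 = 31/12
Ideal relevance (sorted desc): [5, 4, 0]
Ideal DCG = 5/2 + 4/3 + 0/4 = 23/6
nDCG = DCG / ideal_DCG = 31/12 / 23/6 = 31/46

31/46


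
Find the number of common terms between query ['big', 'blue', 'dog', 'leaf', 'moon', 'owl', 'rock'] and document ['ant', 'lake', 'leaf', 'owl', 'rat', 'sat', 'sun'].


Query terms: ['big', 'blue', 'dog', 'leaf', 'moon', 'owl', 'rock']
Document terms: ['ant', 'lake', 'leaf', 'owl', 'rat', 'sat', 'sun']
Common terms: ['leaf', 'owl']
Overlap count = 2

2


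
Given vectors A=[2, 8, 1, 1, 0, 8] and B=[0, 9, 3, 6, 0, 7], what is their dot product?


Dot product = sum of element-wise products
A[0]*B[0] = 2*0 = 0
A[1]*B[1] = 8*9 = 72
A[2]*B[2] = 1*3 = 3
A[3]*B[3] = 1*6 = 6
A[4]*B[4] = 0*0 = 0
A[5]*B[5] = 8*7 = 56
Sum = 0 + 72 + 3 + 6 + 0 + 56 = 137

137


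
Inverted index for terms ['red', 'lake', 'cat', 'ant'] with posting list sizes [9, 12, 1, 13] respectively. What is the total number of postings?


Summing posting list sizes:
'red': 9 postings
'lake': 12 postings
'cat': 1 postings
'ant': 13 postings
Total = 9 + 12 + 1 + 13 = 35

35


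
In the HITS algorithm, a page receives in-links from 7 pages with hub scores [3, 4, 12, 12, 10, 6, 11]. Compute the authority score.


Authority = sum of hub scores of in-linkers
In-link 1: hub score = 3
In-link 2: hub score = 4
In-link 3: hub score = 12
In-link 4: hub score = 12
In-link 5: hub score = 10
In-link 6: hub score = 6
In-link 7: hub score = 11
Authority = 3 + 4 + 12 + 12 + 10 + 6 + 11 = 58

58


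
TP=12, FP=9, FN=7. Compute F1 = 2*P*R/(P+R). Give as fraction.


F1 = 2 * P * R / (P + R)
P = TP/(TP+FP) = 12/21 = 4/7
R = TP/(TP+FN) = 12/19 = 12/19
2 * P * R = 2 * 4/7 * 12/19 = 96/133
P + R = 4/7 + 12/19 = 160/133
F1 = 96/133 / 160/133 = 3/5

3/5


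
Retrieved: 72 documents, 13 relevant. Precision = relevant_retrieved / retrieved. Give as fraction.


Precision = relevant_retrieved / total_retrieved
= 13 / 72
= 13 / (13 + 59)
= 13/72

13/72


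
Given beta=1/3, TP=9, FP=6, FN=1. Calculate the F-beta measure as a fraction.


P = TP/(TP+FP) = 9/15 = 3/5
R = TP/(TP+FN) = 9/10 = 9/10
beta^2 = 1/3^2 = 1/9
(1 + beta^2) = 10/9
Numerator = (1+beta^2)*P*R = 3/5
Denominator = beta^2*P + R = 1/15 + 9/10 = 29/30
F_beta = 18/29

18/29


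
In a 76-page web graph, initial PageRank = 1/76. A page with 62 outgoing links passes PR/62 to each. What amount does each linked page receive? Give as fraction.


Initial PR = 1/76 = 1/76
Outlinks = 62
Contribution per link = PR / outlinks
= 1/76 / 62
= 1/4712

1/4712


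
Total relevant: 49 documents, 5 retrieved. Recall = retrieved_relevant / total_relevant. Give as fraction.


Recall = retrieved_relevant / total_relevant
= 5 / 49
= 5 / (5 + 44)
= 5/49

5/49


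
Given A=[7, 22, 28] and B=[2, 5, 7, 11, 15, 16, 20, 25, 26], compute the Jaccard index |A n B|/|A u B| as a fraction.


A intersect B = [7]
|A intersect B| = 1
A union B = [2, 5, 7, 11, 15, 16, 20, 22, 25, 26, 28]
|A union B| = 11
Jaccard = 1/11 = 1/11

1/11


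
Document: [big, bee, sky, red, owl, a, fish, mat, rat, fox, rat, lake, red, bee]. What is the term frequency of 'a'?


Document has 14 words
Scanning for 'a':
Found at positions: [5]
Count = 1

1


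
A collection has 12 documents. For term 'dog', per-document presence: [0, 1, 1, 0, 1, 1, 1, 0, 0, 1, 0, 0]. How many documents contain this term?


Checking each document for 'dog':
Doc 1: absent
Doc 2: present
Doc 3: present
Doc 4: absent
Doc 5: present
Doc 6: present
Doc 7: present
Doc 8: absent
Doc 9: absent
Doc 10: present
Doc 11: absent
Doc 12: absent
df = sum of presences = 0 + 1 + 1 + 0 + 1 + 1 + 1 + 0 + 0 + 1 + 0 + 0 = 6

6


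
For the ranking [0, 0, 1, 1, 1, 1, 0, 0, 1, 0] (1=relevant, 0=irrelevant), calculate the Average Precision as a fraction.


Computing P@k for each relevant position:
Position 1: not relevant
Position 2: not relevant
Position 3: relevant, P@3 = 1/3 = 1/3
Position 4: relevant, P@4 = 2/4 = 1/2
Position 5: relevant, P@5 = 3/5 = 3/5
Position 6: relevant, P@6 = 4/6 = 2/3
Position 7: not relevant
Position 8: not relevant
Position 9: relevant, P@9 = 5/9 = 5/9
Position 10: not relevant
Sum of P@k = 1/3 + 1/2 + 3/5 + 2/3 + 5/9 = 239/90
AP = 239/90 / 5 = 239/450

239/450


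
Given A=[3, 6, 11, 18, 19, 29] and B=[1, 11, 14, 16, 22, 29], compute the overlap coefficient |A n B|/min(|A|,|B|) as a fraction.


A intersect B = [11, 29]
|A intersect B| = 2
min(|A|, |B|) = min(6, 6) = 6
Overlap = 2 / 6 = 1/3

1/3


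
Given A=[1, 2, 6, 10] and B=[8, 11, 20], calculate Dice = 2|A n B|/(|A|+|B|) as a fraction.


A intersect B = []
|A intersect B| = 0
|A| = 4, |B| = 3
Dice = 2*0 / (4+3)
= 0 / 7 = 0

0


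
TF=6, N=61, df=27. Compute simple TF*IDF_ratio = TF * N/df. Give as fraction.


TF * (N/df)
= 6 * (61/27)
= 6 * 61/27
= 122/9

122/9


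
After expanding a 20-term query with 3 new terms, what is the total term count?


Original terms: 20
Expansion terms: 3
Total = 20 + 3 = 23

23


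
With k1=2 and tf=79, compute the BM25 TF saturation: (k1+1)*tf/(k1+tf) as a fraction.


BM25 TF component = (k1+1)*tf / (k1+tf)
k1 = 2, tf = 79
Numerator = (2+1)*79 = 237
Denominator = 2 + 79 = 81
= 237/81 = 79/27

79/27


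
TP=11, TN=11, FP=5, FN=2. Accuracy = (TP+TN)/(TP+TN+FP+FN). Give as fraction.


Accuracy = (TP + TN) / (TP + TN + FP + FN)
TP + TN = 11 + 11 = 22
Total = 11 + 11 + 5 + 2 = 29
Accuracy = 22 / 29 = 22/29

22/29


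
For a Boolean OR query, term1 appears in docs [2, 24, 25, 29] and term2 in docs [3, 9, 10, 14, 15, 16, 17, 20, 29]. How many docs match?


Boolean OR: find union of posting lists
term1 docs: [2, 24, 25, 29]
term2 docs: [3, 9, 10, 14, 15, 16, 17, 20, 29]
Union: [2, 3, 9, 10, 14, 15, 16, 17, 20, 24, 25, 29]
|union| = 12

12


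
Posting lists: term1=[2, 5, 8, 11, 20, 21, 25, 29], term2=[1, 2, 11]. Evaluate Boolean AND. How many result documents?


Boolean AND: find intersection of posting lists
term1 docs: [2, 5, 8, 11, 20, 21, 25, 29]
term2 docs: [1, 2, 11]
Intersection: [2, 11]
|intersection| = 2

2


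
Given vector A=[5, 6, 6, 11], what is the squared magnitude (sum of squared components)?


|A|^2 = sum of squared components
A[0]^2 = 5^2 = 25
A[1]^2 = 6^2 = 36
A[2]^2 = 6^2 = 36
A[3]^2 = 11^2 = 121
Sum = 25 + 36 + 36 + 121 = 218

218


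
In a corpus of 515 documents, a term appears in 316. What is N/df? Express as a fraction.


IDF ratio = N / df
= 515 / 316
= 515/316

515/316


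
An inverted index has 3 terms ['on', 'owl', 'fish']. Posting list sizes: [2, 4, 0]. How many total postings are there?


Summing posting list sizes:
'on': 2 postings
'owl': 4 postings
'fish': 0 postings
Total = 2 + 4 + 0 = 6

6


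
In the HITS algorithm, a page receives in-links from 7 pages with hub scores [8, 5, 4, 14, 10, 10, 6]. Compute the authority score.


Authority = sum of hub scores of in-linkers
In-link 1: hub score = 8
In-link 2: hub score = 5
In-link 3: hub score = 4
In-link 4: hub score = 14
In-link 5: hub score = 10
In-link 6: hub score = 10
In-link 7: hub score = 6
Authority = 8 + 5 + 4 + 14 + 10 + 10 + 6 = 57

57


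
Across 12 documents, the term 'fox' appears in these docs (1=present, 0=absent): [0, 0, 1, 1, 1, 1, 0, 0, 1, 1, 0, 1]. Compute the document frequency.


Checking each document for 'fox':
Doc 1: absent
Doc 2: absent
Doc 3: present
Doc 4: present
Doc 5: present
Doc 6: present
Doc 7: absent
Doc 8: absent
Doc 9: present
Doc 10: present
Doc 11: absent
Doc 12: present
df = sum of presences = 0 + 0 + 1 + 1 + 1 + 1 + 0 + 0 + 1 + 1 + 0 + 1 = 7

7


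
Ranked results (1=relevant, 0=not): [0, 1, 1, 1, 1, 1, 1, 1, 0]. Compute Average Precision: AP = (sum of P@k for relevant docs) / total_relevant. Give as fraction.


Computing P@k for each relevant position:
Position 1: not relevant
Position 2: relevant, P@2 = 1/2 = 1/2
Position 3: relevant, P@3 = 2/3 = 2/3
Position 4: relevant, P@4 = 3/4 = 3/4
Position 5: relevant, P@5 = 4/5 = 4/5
Position 6: relevant, P@6 = 5/6 = 5/6
Position 7: relevant, P@7 = 6/7 = 6/7
Position 8: relevant, P@8 = 7/8 = 7/8
Position 9: not relevant
Sum of P@k = 1/2 + 2/3 + 3/4 + 4/5 + 5/6 + 6/7 + 7/8 = 1479/280
AP = 1479/280 / 7 = 1479/1960

1479/1960


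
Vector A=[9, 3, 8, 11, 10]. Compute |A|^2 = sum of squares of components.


|A|^2 = sum of squared components
A[0]^2 = 9^2 = 81
A[1]^2 = 3^2 = 9
A[2]^2 = 8^2 = 64
A[3]^2 = 11^2 = 121
A[4]^2 = 10^2 = 100
Sum = 81 + 9 + 64 + 121 + 100 = 375

375


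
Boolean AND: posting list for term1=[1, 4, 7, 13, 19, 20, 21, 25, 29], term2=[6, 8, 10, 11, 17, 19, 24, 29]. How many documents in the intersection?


Boolean AND: find intersection of posting lists
term1 docs: [1, 4, 7, 13, 19, 20, 21, 25, 29]
term2 docs: [6, 8, 10, 11, 17, 19, 24, 29]
Intersection: [19, 29]
|intersection| = 2

2


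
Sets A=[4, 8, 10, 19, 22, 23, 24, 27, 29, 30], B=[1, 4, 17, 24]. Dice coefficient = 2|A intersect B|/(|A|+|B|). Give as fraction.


A intersect B = [4, 24]
|A intersect B| = 2
|A| = 10, |B| = 4
Dice = 2*2 / (10+4)
= 4 / 14 = 2/7

2/7


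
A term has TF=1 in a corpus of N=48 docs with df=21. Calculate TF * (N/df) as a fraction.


TF * (N/df)
= 1 * (48/21)
= 1 * 16/7
= 16/7

16/7


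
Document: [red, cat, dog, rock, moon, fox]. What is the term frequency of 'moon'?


Document has 6 words
Scanning for 'moon':
Found at positions: [4]
Count = 1

1


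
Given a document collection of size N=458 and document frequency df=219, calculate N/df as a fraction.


IDF ratio = N / df
= 458 / 219
= 458/219

458/219


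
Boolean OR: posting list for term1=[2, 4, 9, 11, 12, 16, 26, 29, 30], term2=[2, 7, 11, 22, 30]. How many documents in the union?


Boolean OR: find union of posting lists
term1 docs: [2, 4, 9, 11, 12, 16, 26, 29, 30]
term2 docs: [2, 7, 11, 22, 30]
Union: [2, 4, 7, 9, 11, 12, 16, 22, 26, 29, 30]
|union| = 11

11


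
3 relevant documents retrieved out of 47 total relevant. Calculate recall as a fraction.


Recall = retrieved_relevant / total_relevant
= 3 / 47
= 3 / (3 + 44)
= 3/47

3/47


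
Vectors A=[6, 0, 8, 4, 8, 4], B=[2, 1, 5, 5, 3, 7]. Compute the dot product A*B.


Dot product = sum of element-wise products
A[0]*B[0] = 6*2 = 12
A[1]*B[1] = 0*1 = 0
A[2]*B[2] = 8*5 = 40
A[3]*B[3] = 4*5 = 20
A[4]*B[4] = 8*3 = 24
A[5]*B[5] = 4*7 = 28
Sum = 12 + 0 + 40 + 20 + 24 + 28 = 124

124


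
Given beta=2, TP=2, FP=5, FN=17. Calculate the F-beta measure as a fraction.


P = TP/(TP+FP) = 2/7 = 2/7
R = TP/(TP+FN) = 2/19 = 2/19
beta^2 = 2^2 = 4
(1 + beta^2) = 5
Numerator = (1+beta^2)*P*R = 20/133
Denominator = beta^2*P + R = 8/7 + 2/19 = 166/133
F_beta = 10/83

10/83


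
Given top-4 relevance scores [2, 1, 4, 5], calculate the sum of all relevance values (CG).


Cumulative Gain = sum of relevance scores
Position 1: rel=2, running sum=2
Position 2: rel=1, running sum=3
Position 3: rel=4, running sum=7
Position 4: rel=5, running sum=12
CG = 12

12


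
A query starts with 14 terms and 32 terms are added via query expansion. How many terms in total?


Original terms: 14
Expansion terms: 32
Total = 14 + 32 = 46

46


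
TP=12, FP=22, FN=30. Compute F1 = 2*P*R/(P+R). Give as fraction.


F1 = 2 * P * R / (P + R)
P = TP/(TP+FP) = 12/34 = 6/17
R = TP/(TP+FN) = 12/42 = 2/7
2 * P * R = 2 * 6/17 * 2/7 = 24/119
P + R = 6/17 + 2/7 = 76/119
F1 = 24/119 / 76/119 = 6/19

6/19


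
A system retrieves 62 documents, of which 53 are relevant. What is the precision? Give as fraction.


Precision = relevant_retrieved / total_retrieved
= 53 / 62
= 53 / (53 + 9)
= 53/62

53/62


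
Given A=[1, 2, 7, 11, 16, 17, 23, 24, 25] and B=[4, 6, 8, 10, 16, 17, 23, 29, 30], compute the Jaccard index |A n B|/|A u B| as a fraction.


A intersect B = [16, 17, 23]
|A intersect B| = 3
A union B = [1, 2, 4, 6, 7, 8, 10, 11, 16, 17, 23, 24, 25, 29, 30]
|A union B| = 15
Jaccard = 3/15 = 1/5

1/5


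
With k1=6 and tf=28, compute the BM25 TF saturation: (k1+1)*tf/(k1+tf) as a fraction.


BM25 TF component = (k1+1)*tf / (k1+tf)
k1 = 6, tf = 28
Numerator = (6+1)*28 = 196
Denominator = 6 + 28 = 34
= 196/34 = 98/17

98/17


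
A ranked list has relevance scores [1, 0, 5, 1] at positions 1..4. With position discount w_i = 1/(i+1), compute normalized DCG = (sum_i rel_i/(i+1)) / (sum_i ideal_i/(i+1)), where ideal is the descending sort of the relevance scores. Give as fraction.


Position discount weights w_i = 1/(i+1) for i=1..4:
Weights = [1/2, 1/3, 1/4, 1/5]
Actual relevance: [1, 0, 5, 1]
DCG = 1/2 + 0/3 + 5/4 + 1/5 = 39/20
Ideal relevance (sorted desc): [5, 1, 1, 0]
Ideal DCG = 5/2 + 1/3 + 1/4 + 0/5 = 37/12
nDCG = DCG / ideal_DCG = 39/20 / 37/12 = 117/185

117/185


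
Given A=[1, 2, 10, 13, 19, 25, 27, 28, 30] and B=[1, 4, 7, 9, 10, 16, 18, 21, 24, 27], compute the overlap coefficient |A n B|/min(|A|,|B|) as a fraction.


A intersect B = [1, 10, 27]
|A intersect B| = 3
min(|A|, |B|) = min(9, 10) = 9
Overlap = 3 / 9 = 1/3

1/3


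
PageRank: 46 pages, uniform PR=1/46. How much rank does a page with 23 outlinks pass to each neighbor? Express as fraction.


Initial PR = 1/46 = 1/46
Outlinks = 23
Contribution per link = PR / outlinks
= 1/46 / 23
= 1/1058

1/1058


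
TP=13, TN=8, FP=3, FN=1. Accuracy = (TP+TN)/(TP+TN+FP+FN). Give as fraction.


Accuracy = (TP + TN) / (TP + TN + FP + FN)
TP + TN = 13 + 8 = 21
Total = 13 + 8 + 3 + 1 = 25
Accuracy = 21 / 25 = 21/25

21/25


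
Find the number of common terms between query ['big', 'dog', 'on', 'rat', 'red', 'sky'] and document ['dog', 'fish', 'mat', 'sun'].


Query terms: ['big', 'dog', 'on', 'rat', 'red', 'sky']
Document terms: ['dog', 'fish', 'mat', 'sun']
Common terms: ['dog']
Overlap count = 1

1


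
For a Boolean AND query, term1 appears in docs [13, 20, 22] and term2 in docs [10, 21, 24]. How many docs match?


Boolean AND: find intersection of posting lists
term1 docs: [13, 20, 22]
term2 docs: [10, 21, 24]
Intersection: []
|intersection| = 0

0


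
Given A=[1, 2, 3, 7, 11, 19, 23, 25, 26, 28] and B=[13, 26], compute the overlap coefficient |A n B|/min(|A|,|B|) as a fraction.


A intersect B = [26]
|A intersect B| = 1
min(|A|, |B|) = min(10, 2) = 2
Overlap = 1 / 2 = 1/2

1/2


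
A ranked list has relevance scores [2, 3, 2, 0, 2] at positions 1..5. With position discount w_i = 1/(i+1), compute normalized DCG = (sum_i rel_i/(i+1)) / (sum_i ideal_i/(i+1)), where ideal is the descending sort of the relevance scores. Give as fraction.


Position discount weights w_i = 1/(i+1) for i=1..5:
Weights = [1/2, 1/3, 1/4, 1/5, 1/6]
Actual relevance: [2, 3, 2, 0, 2]
DCG = 2/2 + 3/3 + 2/4 + 0/5 + 2/6 = 17/6
Ideal relevance (sorted desc): [3, 2, 2, 2, 0]
Ideal DCG = 3/2 + 2/3 + 2/4 + 2/5 + 0/6 = 46/15
nDCG = DCG / ideal_DCG = 17/6 / 46/15 = 85/92

85/92


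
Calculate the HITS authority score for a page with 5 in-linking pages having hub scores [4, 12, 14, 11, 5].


Authority = sum of hub scores of in-linkers
In-link 1: hub score = 4
In-link 2: hub score = 12
In-link 3: hub score = 14
In-link 4: hub score = 11
In-link 5: hub score = 5
Authority = 4 + 12 + 14 + 11 + 5 = 46

46


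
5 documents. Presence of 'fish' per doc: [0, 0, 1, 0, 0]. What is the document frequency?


Checking each document for 'fish':
Doc 1: absent
Doc 2: absent
Doc 3: present
Doc 4: absent
Doc 5: absent
df = sum of presences = 0 + 0 + 1 + 0 + 0 = 1

1


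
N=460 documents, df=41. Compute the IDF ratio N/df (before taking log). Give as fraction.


IDF ratio = N / df
= 460 / 41
= 460/41

460/41


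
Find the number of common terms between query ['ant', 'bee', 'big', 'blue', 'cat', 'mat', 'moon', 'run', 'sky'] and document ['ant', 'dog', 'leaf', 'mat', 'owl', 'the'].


Query terms: ['ant', 'bee', 'big', 'blue', 'cat', 'mat', 'moon', 'run', 'sky']
Document terms: ['ant', 'dog', 'leaf', 'mat', 'owl', 'the']
Common terms: ['ant', 'mat']
Overlap count = 2

2


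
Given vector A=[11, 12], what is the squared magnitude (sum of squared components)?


|A|^2 = sum of squared components
A[0]^2 = 11^2 = 121
A[1]^2 = 12^2 = 144
Sum = 121 + 144 = 265

265


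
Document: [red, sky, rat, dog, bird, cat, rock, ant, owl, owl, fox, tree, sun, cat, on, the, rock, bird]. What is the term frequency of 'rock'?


Document has 18 words
Scanning for 'rock':
Found at positions: [6, 16]
Count = 2

2


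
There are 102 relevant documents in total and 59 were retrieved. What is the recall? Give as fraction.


Recall = retrieved_relevant / total_relevant
= 59 / 102
= 59 / (59 + 43)
= 59/102

59/102


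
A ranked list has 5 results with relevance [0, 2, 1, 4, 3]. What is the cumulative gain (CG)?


Cumulative Gain = sum of relevance scores
Position 1: rel=0, running sum=0
Position 2: rel=2, running sum=2
Position 3: rel=1, running sum=3
Position 4: rel=4, running sum=7
Position 5: rel=3, running sum=10
CG = 10

10


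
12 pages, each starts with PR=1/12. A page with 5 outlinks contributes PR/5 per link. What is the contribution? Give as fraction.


Initial PR = 1/12 = 1/12
Outlinks = 5
Contribution per link = PR / outlinks
= 1/12 / 5
= 1/60

1/60


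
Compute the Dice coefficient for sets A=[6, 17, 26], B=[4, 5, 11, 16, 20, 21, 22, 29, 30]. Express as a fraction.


A intersect B = []
|A intersect B| = 0
|A| = 3, |B| = 9
Dice = 2*0 / (3+9)
= 0 / 12 = 0

0


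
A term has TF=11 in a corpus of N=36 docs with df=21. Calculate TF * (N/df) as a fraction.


TF * (N/df)
= 11 * (36/21)
= 11 * 12/7
= 132/7

132/7


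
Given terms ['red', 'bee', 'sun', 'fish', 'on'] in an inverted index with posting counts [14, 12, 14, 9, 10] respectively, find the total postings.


Summing posting list sizes:
'red': 14 postings
'bee': 12 postings
'sun': 14 postings
'fish': 9 postings
'on': 10 postings
Total = 14 + 12 + 14 + 9 + 10 = 59

59


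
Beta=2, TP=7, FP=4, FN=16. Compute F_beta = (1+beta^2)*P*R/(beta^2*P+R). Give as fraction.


P = TP/(TP+FP) = 7/11 = 7/11
R = TP/(TP+FN) = 7/23 = 7/23
beta^2 = 2^2 = 4
(1 + beta^2) = 5
Numerator = (1+beta^2)*P*R = 245/253
Denominator = beta^2*P + R = 28/11 + 7/23 = 721/253
F_beta = 35/103

35/103


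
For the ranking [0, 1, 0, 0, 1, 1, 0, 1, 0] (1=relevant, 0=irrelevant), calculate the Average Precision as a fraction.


Computing P@k for each relevant position:
Position 1: not relevant
Position 2: relevant, P@2 = 1/2 = 1/2
Position 3: not relevant
Position 4: not relevant
Position 5: relevant, P@5 = 2/5 = 2/5
Position 6: relevant, P@6 = 3/6 = 1/2
Position 7: not relevant
Position 8: relevant, P@8 = 4/8 = 1/2
Position 9: not relevant
Sum of P@k = 1/2 + 2/5 + 1/2 + 1/2 = 19/10
AP = 19/10 / 4 = 19/40

19/40


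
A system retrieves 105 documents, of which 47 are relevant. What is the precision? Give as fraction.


Precision = relevant_retrieved / total_retrieved
= 47 / 105
= 47 / (47 + 58)
= 47/105

47/105


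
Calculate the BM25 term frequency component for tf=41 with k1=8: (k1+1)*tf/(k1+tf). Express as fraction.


BM25 TF component = (k1+1)*tf / (k1+tf)
k1 = 8, tf = 41
Numerator = (8+1)*41 = 369
Denominator = 8 + 41 = 49
= 369/49 = 369/49

369/49


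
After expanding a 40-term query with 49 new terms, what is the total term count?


Original terms: 40
Expansion terms: 49
Total = 40 + 49 = 89

89


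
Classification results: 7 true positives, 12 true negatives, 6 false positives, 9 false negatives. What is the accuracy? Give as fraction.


Accuracy = (TP + TN) / (TP + TN + FP + FN)
TP + TN = 7 + 12 = 19
Total = 7 + 12 + 6 + 9 = 34
Accuracy = 19 / 34 = 19/34

19/34


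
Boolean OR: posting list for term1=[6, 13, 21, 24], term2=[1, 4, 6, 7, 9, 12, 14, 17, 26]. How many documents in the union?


Boolean OR: find union of posting lists
term1 docs: [6, 13, 21, 24]
term2 docs: [1, 4, 6, 7, 9, 12, 14, 17, 26]
Union: [1, 4, 6, 7, 9, 12, 13, 14, 17, 21, 24, 26]
|union| = 12

12


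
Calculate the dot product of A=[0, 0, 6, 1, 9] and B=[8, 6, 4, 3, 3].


Dot product = sum of element-wise products
A[0]*B[0] = 0*8 = 0
A[1]*B[1] = 0*6 = 0
A[2]*B[2] = 6*4 = 24
A[3]*B[3] = 1*3 = 3
A[4]*B[4] = 9*3 = 27
Sum = 0 + 0 + 24 + 3 + 27 = 54

54


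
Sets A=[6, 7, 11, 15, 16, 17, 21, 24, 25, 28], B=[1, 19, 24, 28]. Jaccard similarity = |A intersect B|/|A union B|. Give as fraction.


A intersect B = [24, 28]
|A intersect B| = 2
A union B = [1, 6, 7, 11, 15, 16, 17, 19, 21, 24, 25, 28]
|A union B| = 12
Jaccard = 2/12 = 1/6

1/6


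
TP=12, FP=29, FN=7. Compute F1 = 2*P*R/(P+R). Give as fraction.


F1 = 2 * P * R / (P + R)
P = TP/(TP+FP) = 12/41 = 12/41
R = TP/(TP+FN) = 12/19 = 12/19
2 * P * R = 2 * 12/41 * 12/19 = 288/779
P + R = 12/41 + 12/19 = 720/779
F1 = 288/779 / 720/779 = 2/5

2/5


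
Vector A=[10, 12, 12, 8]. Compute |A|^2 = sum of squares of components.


|A|^2 = sum of squared components
A[0]^2 = 10^2 = 100
A[1]^2 = 12^2 = 144
A[2]^2 = 12^2 = 144
A[3]^2 = 8^2 = 64
Sum = 100 + 144 + 144 + 64 = 452

452


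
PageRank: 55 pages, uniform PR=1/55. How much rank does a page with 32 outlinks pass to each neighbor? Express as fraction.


Initial PR = 1/55 = 1/55
Outlinks = 32
Contribution per link = PR / outlinks
= 1/55 / 32
= 1/1760

1/1760


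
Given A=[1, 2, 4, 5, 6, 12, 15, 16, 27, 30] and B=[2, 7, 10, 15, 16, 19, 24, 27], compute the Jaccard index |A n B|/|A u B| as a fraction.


A intersect B = [2, 15, 16, 27]
|A intersect B| = 4
A union B = [1, 2, 4, 5, 6, 7, 10, 12, 15, 16, 19, 24, 27, 30]
|A union B| = 14
Jaccard = 4/14 = 2/7

2/7


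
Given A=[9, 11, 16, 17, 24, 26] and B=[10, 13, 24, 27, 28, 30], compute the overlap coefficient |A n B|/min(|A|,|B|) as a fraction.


A intersect B = [24]
|A intersect B| = 1
min(|A|, |B|) = min(6, 6) = 6
Overlap = 1 / 6 = 1/6

1/6


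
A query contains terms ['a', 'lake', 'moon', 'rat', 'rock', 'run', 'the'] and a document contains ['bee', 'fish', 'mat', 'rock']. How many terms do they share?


Query terms: ['a', 'lake', 'moon', 'rat', 'rock', 'run', 'the']
Document terms: ['bee', 'fish', 'mat', 'rock']
Common terms: ['rock']
Overlap count = 1

1


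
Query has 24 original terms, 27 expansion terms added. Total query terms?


Original terms: 24
Expansion terms: 27
Total = 24 + 27 = 51

51


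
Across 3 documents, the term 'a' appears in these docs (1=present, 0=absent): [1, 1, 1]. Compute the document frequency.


Checking each document for 'a':
Doc 1: present
Doc 2: present
Doc 3: present
df = sum of presences = 1 + 1 + 1 = 3

3


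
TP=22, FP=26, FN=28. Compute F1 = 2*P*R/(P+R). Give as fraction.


F1 = 2 * P * R / (P + R)
P = TP/(TP+FP) = 22/48 = 11/24
R = TP/(TP+FN) = 22/50 = 11/25
2 * P * R = 2 * 11/24 * 11/25 = 121/300
P + R = 11/24 + 11/25 = 539/600
F1 = 121/300 / 539/600 = 22/49

22/49


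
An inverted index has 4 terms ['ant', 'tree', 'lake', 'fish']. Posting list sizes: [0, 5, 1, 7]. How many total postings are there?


Summing posting list sizes:
'ant': 0 postings
'tree': 5 postings
'lake': 1 postings
'fish': 7 postings
Total = 0 + 5 + 1 + 7 = 13

13


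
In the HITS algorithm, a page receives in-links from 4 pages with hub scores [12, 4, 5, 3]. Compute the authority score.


Authority = sum of hub scores of in-linkers
In-link 1: hub score = 12
In-link 2: hub score = 4
In-link 3: hub score = 5
In-link 4: hub score = 3
Authority = 12 + 4 + 5 + 3 = 24

24


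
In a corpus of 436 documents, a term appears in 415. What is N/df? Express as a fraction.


IDF ratio = N / df
= 436 / 415
= 436/415

436/415


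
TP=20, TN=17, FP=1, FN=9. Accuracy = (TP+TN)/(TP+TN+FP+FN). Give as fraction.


Accuracy = (TP + TN) / (TP + TN + FP + FN)
TP + TN = 20 + 17 = 37
Total = 20 + 17 + 1 + 9 = 47
Accuracy = 37 / 47 = 37/47

37/47


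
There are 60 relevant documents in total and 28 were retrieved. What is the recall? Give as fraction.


Recall = retrieved_relevant / total_relevant
= 28 / 60
= 28 / (28 + 32)
= 7/15

7/15


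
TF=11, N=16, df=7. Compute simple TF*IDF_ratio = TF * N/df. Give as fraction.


TF * (N/df)
= 11 * (16/7)
= 11 * 16/7
= 176/7

176/7


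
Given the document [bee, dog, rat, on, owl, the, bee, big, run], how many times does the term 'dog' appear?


Document has 9 words
Scanning for 'dog':
Found at positions: [1]
Count = 1

1


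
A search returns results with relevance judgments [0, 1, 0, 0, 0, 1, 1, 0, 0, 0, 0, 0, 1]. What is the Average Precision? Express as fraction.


Computing P@k for each relevant position:
Position 1: not relevant
Position 2: relevant, P@2 = 1/2 = 1/2
Position 3: not relevant
Position 4: not relevant
Position 5: not relevant
Position 6: relevant, P@6 = 2/6 = 1/3
Position 7: relevant, P@7 = 3/7 = 3/7
Position 8: not relevant
Position 9: not relevant
Position 10: not relevant
Position 11: not relevant
Position 12: not relevant
Position 13: relevant, P@13 = 4/13 = 4/13
Sum of P@k = 1/2 + 1/3 + 3/7 + 4/13 = 857/546
AP = 857/546 / 4 = 857/2184

857/2184


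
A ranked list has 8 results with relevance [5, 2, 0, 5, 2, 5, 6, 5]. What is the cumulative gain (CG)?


Cumulative Gain = sum of relevance scores
Position 1: rel=5, running sum=5
Position 2: rel=2, running sum=7
Position 3: rel=0, running sum=7
Position 4: rel=5, running sum=12
Position 5: rel=2, running sum=14
Position 6: rel=5, running sum=19
Position 7: rel=6, running sum=25
Position 8: rel=5, running sum=30
CG = 30

30


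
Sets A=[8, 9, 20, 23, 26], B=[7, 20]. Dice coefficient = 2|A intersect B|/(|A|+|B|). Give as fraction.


A intersect B = [20]
|A intersect B| = 1
|A| = 5, |B| = 2
Dice = 2*1 / (5+2)
= 2 / 7 = 2/7

2/7


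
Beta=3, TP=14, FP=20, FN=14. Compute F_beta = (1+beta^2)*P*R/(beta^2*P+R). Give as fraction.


P = TP/(TP+FP) = 14/34 = 7/17
R = TP/(TP+FN) = 14/28 = 1/2
beta^2 = 3^2 = 9
(1 + beta^2) = 10
Numerator = (1+beta^2)*P*R = 35/17
Denominator = beta^2*P + R = 63/17 + 1/2 = 143/34
F_beta = 70/143

70/143


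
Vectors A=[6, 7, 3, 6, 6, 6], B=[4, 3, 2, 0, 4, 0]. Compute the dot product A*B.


Dot product = sum of element-wise products
A[0]*B[0] = 6*4 = 24
A[1]*B[1] = 7*3 = 21
A[2]*B[2] = 3*2 = 6
A[3]*B[3] = 6*0 = 0
A[4]*B[4] = 6*4 = 24
A[5]*B[5] = 6*0 = 0
Sum = 24 + 21 + 6 + 0 + 24 + 0 = 75

75


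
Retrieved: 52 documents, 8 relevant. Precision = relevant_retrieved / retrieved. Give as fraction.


Precision = relevant_retrieved / total_retrieved
= 8 / 52
= 8 / (8 + 44)
= 2/13

2/13


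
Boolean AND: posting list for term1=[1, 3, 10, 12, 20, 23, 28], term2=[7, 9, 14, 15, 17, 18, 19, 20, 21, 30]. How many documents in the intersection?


Boolean AND: find intersection of posting lists
term1 docs: [1, 3, 10, 12, 20, 23, 28]
term2 docs: [7, 9, 14, 15, 17, 18, 19, 20, 21, 30]
Intersection: [20]
|intersection| = 1

1


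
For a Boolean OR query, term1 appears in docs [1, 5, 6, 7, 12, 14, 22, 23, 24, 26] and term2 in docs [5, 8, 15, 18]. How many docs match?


Boolean OR: find union of posting lists
term1 docs: [1, 5, 6, 7, 12, 14, 22, 23, 24, 26]
term2 docs: [5, 8, 15, 18]
Union: [1, 5, 6, 7, 8, 12, 14, 15, 18, 22, 23, 24, 26]
|union| = 13

13


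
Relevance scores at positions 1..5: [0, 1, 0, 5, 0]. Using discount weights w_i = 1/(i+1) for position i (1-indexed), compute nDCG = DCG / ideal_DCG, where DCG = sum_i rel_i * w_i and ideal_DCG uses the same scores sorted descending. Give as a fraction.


Position discount weights w_i = 1/(i+1) for i=1..5:
Weights = [1/2, 1/3, 1/4, 1/5, 1/6]
Actual relevance: [0, 1, 0, 5, 0]
DCG = 0/2 + 1/3 + 0/4 + 5/5 + 0/6 = 4/3
Ideal relevance (sorted desc): [5, 1, 0, 0, 0]
Ideal DCG = 5/2 + 1/3 + 0/4 + 0/5 + 0/6 = 17/6
nDCG = DCG / ideal_DCG = 4/3 / 17/6 = 8/17

8/17


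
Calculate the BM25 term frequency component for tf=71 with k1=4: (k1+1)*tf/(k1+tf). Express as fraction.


BM25 TF component = (k1+1)*tf / (k1+tf)
k1 = 4, tf = 71
Numerator = (4+1)*71 = 355
Denominator = 4 + 71 = 75
= 355/75 = 71/15

71/15


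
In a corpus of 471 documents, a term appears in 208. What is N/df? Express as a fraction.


IDF ratio = N / df
= 471 / 208
= 471/208

471/208


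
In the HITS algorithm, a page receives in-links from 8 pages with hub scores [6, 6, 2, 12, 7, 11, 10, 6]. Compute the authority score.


Authority = sum of hub scores of in-linkers
In-link 1: hub score = 6
In-link 2: hub score = 6
In-link 3: hub score = 2
In-link 4: hub score = 12
In-link 5: hub score = 7
In-link 6: hub score = 11
In-link 7: hub score = 10
In-link 8: hub score = 6
Authority = 6 + 6 + 2 + 12 + 7 + 11 + 10 + 6 = 60

60


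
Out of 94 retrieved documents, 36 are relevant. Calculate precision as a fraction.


Precision = relevant_retrieved / total_retrieved
= 36 / 94
= 36 / (36 + 58)
= 18/47

18/47


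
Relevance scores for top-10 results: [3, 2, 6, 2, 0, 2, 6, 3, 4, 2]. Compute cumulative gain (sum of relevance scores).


Cumulative Gain = sum of relevance scores
Position 1: rel=3, running sum=3
Position 2: rel=2, running sum=5
Position 3: rel=6, running sum=11
Position 4: rel=2, running sum=13
Position 5: rel=0, running sum=13
Position 6: rel=2, running sum=15
Position 7: rel=6, running sum=21
Position 8: rel=3, running sum=24
Position 9: rel=4, running sum=28
Position 10: rel=2, running sum=30
CG = 30

30


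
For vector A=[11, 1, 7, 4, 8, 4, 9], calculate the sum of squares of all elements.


|A|^2 = sum of squared components
A[0]^2 = 11^2 = 121
A[1]^2 = 1^2 = 1
A[2]^2 = 7^2 = 49
A[3]^2 = 4^2 = 16
A[4]^2 = 8^2 = 64
A[5]^2 = 4^2 = 16
A[6]^2 = 9^2 = 81
Sum = 121 + 1 + 49 + 16 + 64 + 16 + 81 = 348

348


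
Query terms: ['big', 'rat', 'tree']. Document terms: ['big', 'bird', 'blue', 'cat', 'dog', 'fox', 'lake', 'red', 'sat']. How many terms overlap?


Query terms: ['big', 'rat', 'tree']
Document terms: ['big', 'bird', 'blue', 'cat', 'dog', 'fox', 'lake', 'red', 'sat']
Common terms: ['big']
Overlap count = 1

1


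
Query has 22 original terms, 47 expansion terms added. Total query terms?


Original terms: 22
Expansion terms: 47
Total = 22 + 47 = 69

69


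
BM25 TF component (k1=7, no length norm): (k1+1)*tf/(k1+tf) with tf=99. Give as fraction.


BM25 TF component = (k1+1)*tf / (k1+tf)
k1 = 7, tf = 99
Numerator = (7+1)*99 = 792
Denominator = 7 + 99 = 106
= 792/106 = 396/53

396/53


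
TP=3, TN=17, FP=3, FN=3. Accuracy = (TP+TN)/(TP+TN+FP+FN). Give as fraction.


Accuracy = (TP + TN) / (TP + TN + FP + FN)
TP + TN = 3 + 17 = 20
Total = 3 + 17 + 3 + 3 = 26
Accuracy = 20 / 26 = 10/13

10/13


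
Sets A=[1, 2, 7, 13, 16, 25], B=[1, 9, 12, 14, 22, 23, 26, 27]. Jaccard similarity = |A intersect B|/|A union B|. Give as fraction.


A intersect B = [1]
|A intersect B| = 1
A union B = [1, 2, 7, 9, 12, 13, 14, 16, 22, 23, 25, 26, 27]
|A union B| = 13
Jaccard = 1/13 = 1/13

1/13


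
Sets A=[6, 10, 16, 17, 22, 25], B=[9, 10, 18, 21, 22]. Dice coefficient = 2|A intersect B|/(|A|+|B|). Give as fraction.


A intersect B = [10, 22]
|A intersect B| = 2
|A| = 6, |B| = 5
Dice = 2*2 / (6+5)
= 4 / 11 = 4/11

4/11


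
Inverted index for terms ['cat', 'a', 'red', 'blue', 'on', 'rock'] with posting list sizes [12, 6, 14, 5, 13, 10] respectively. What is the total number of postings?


Summing posting list sizes:
'cat': 12 postings
'a': 6 postings
'red': 14 postings
'blue': 5 postings
'on': 13 postings
'rock': 10 postings
Total = 12 + 6 + 14 + 5 + 13 + 10 = 60

60


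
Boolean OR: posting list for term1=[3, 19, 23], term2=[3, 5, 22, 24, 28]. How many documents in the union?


Boolean OR: find union of posting lists
term1 docs: [3, 19, 23]
term2 docs: [3, 5, 22, 24, 28]
Union: [3, 5, 19, 22, 23, 24, 28]
|union| = 7

7


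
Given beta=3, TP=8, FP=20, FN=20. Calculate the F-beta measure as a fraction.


P = TP/(TP+FP) = 8/28 = 2/7
R = TP/(TP+FN) = 8/28 = 2/7
beta^2 = 3^2 = 9
(1 + beta^2) = 10
Numerator = (1+beta^2)*P*R = 40/49
Denominator = beta^2*P + R = 18/7 + 2/7 = 20/7
F_beta = 2/7

2/7


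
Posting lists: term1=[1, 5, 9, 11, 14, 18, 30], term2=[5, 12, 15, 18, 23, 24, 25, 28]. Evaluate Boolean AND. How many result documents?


Boolean AND: find intersection of posting lists
term1 docs: [1, 5, 9, 11, 14, 18, 30]
term2 docs: [5, 12, 15, 18, 23, 24, 25, 28]
Intersection: [5, 18]
|intersection| = 2

2


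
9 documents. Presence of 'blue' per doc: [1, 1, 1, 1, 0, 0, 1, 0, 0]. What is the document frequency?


Checking each document for 'blue':
Doc 1: present
Doc 2: present
Doc 3: present
Doc 4: present
Doc 5: absent
Doc 6: absent
Doc 7: present
Doc 8: absent
Doc 9: absent
df = sum of presences = 1 + 1 + 1 + 1 + 0 + 0 + 1 + 0 + 0 = 5

5
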